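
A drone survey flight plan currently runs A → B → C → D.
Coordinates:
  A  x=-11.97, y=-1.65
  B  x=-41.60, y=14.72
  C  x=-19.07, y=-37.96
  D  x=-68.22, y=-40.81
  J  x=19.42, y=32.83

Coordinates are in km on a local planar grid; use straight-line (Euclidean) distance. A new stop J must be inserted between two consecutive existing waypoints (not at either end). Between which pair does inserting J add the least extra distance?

between A and B

Added distance for inserting J between each consecutive pair:
A–B: 76.4 km
B–C: 86.9 km
C–D: 145.8 km
Smallest added distance is 76.4 km, inserting between A and B.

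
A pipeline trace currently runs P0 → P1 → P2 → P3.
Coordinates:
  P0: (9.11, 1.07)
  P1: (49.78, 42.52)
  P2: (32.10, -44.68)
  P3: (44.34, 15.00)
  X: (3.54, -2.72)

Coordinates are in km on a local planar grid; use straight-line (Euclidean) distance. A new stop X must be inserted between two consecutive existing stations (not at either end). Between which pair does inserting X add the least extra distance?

between P0 and P1

Added distance for inserting X between each consecutive pair:
P0–P1: 13.4 km
P1–P2: 26.5 km
P2–P3: 34.3 km
Smallest added distance is 13.4 km, inserting between P0 and P1.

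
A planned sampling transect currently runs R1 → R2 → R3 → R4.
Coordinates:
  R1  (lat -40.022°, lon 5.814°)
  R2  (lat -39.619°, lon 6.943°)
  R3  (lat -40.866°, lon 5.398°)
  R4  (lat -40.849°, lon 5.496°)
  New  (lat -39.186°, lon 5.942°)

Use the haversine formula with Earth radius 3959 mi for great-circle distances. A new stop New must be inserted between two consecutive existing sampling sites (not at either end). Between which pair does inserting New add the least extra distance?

between R1 and R2

Added distance for inserting New between each consecutive pair:
R1–R2: 53.3 mi
R2–R3: 62.3 mi
R3–R4: 231.7 mi
Smallest added distance is 53.3 mi, inserting between R1 and R2.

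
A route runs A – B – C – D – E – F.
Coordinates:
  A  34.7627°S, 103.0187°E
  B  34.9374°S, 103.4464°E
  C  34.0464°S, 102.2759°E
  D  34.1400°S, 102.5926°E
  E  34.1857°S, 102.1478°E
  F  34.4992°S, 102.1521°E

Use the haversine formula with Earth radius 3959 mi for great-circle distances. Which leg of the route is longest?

B–C

Leg distances:
A→B: 27.1 mi
B→C: 90.7 mi
C→D: 19.2 mi
D→E: 25.6 mi
E→F: 21.7 mi
The longest leg is B–C at 90.7 mi.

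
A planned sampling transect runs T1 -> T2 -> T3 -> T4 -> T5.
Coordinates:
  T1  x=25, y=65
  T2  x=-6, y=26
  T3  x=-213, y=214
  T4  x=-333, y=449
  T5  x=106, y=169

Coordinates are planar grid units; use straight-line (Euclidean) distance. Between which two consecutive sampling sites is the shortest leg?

Leg distances:
T1→T2: 49.8
T2→T3: 279.6
T3→T4: 263.9
T4→T5: 520.7
The shortest leg is T1–T2 at 49.8.

T1–T2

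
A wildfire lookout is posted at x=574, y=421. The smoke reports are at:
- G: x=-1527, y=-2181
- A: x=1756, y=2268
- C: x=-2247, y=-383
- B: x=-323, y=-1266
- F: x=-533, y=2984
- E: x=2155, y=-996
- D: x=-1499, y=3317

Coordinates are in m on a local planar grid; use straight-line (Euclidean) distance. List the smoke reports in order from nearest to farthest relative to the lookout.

Computing each straight-line distance from x=574, y=421:
B x=-323, y=-1266: 1910.6 m
E x=2155, y=-996: 2123.1 m
A x=1756, y=2268: 2192.8 m
F x=-533, y=2984: 2791.8 m
C x=-2247, y=-383: 2933.3 m
G x=-1527, y=-2181: 3344.3 m
D x=-1499, y=3317: 3561.5 m

B, E, A, F, C, G, D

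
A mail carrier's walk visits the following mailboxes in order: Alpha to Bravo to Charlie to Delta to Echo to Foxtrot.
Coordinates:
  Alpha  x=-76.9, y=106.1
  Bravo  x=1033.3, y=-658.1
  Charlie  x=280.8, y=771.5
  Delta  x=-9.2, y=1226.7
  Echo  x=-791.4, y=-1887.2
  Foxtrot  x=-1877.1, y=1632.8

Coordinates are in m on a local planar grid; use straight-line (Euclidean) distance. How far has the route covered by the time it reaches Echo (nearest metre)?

Leg distances:
Alpha→Bravo: 1347.8 m  (cumulative 1347.8 m)
Bravo→Charlie: 1615.6 m  (cumulative 2963.3 m)
Charlie→Delta: 539.7 m  (cumulative 3503.1 m)
Delta→Echo: 3210.6 m  (cumulative 6713.7 m)
Cumulative distance at Echo ≈ 6714 m.

6714 m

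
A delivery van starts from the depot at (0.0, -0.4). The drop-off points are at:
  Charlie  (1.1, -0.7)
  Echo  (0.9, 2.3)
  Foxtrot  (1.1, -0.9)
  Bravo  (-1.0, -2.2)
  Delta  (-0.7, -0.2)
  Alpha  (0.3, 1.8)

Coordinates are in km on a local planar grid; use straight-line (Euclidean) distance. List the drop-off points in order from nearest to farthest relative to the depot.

Computing each straight-line distance from (0.0, -0.4):
Delta (-0.7, -0.2): 0.7 km
Charlie (1.1, -0.7): 1.1 km
Foxtrot (1.1, -0.9): 1.2 km
Bravo (-1.0, -2.2): 2.1 km
Alpha (0.3, 1.8): 2.2 km
Echo (0.9, 2.3): 2.8 km

Delta, Charlie, Foxtrot, Bravo, Alpha, Echo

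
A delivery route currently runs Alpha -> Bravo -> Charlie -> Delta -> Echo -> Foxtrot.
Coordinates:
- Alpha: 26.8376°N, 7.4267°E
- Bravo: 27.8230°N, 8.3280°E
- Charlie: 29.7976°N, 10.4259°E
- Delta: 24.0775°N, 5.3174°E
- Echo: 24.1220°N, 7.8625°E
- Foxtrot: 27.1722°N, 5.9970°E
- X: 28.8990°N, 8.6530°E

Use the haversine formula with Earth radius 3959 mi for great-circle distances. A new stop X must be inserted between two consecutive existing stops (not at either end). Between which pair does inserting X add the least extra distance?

between Charlie and Delta

Added distance for inserting X between each consecutive pair:
Alpha–Bravo: 150.1 mi
Bravo–Charlie: 14.0 mi
Charlie–Delta: 10.2 mi
Delta–Echo: 564.9 mi
Echo–Foxtrot: 294.2 mi
Smallest added distance is 10.2 mi, inserting between Charlie and Delta.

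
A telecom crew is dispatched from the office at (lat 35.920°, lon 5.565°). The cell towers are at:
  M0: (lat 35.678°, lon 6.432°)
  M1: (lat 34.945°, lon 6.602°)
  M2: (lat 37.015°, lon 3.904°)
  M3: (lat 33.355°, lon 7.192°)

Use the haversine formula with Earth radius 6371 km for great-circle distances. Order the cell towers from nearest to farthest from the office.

M0, M1, M2, M3

Computing each great-circle distance from (lat 35.920°, lon 5.565°):
M0 (lat 35.678°, lon 6.432°): 82.7 km
M1 (lat 34.945°, lon 6.602°): 143.5 km
M2 (lat 37.015°, lon 3.904°): 192.1 km
M3 (lat 33.355°, lon 7.192°): 321.7 km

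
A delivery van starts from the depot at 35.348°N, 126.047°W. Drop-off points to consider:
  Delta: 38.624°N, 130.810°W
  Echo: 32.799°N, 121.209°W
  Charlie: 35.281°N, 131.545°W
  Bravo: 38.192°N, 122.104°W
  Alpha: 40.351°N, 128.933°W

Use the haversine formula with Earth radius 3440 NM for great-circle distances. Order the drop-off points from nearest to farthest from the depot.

Bravo, Charlie, Echo, Delta, Alpha

Computing each great-circle distance from 35.348°N, 126.047°W:
Bravo 38.192°N, 122.104°W: 255.1 NM
Charlie 35.281°N, 131.545°W: 269.4 NM
Echo 32.799°N, 121.209°W: 285.1 NM
Delta 38.624°N, 130.810°W: 301.4 NM
Alpha 40.351°N, 128.933°W: 330.0 NM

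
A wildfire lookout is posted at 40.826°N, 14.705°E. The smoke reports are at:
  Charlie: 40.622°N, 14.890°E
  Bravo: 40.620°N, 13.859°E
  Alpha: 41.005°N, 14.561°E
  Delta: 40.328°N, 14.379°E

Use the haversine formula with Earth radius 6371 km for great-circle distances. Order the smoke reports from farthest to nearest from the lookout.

Distance from the lookout at 40.826°N, 14.705°E to each:
Bravo 40.620°N, 13.859°E: 74.9 km
Delta 40.328°N, 14.379°E: 61.8 km
Charlie 40.622°N, 14.890°E: 27.5 km
Alpha 41.005°N, 14.561°E: 23.3 km

Bravo, Delta, Charlie, Alpha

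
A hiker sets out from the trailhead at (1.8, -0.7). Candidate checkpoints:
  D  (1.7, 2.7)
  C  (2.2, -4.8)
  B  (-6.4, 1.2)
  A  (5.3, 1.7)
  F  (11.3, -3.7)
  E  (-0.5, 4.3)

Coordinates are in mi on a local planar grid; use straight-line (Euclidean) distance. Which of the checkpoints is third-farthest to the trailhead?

E

Distances from the trailhead ((1.8, -0.7)):
F: 10.0 mi
B: 8.4 mi
E: 5.5 mi
A: 4.2 mi
C: 4.1 mi
D: 3.4 mi
The third-farthest is E at 5.5 mi.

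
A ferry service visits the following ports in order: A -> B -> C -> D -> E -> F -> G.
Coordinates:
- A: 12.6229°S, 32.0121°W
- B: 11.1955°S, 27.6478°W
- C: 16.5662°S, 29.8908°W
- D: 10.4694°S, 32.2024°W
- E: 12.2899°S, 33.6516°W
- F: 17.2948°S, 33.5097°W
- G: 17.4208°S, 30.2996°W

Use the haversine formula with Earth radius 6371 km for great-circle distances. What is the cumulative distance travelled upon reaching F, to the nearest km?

Leg distances:
A→B: 500.6 km  (cumulative 500.6 km)
B→C: 644.4 km  (cumulative 1145.0 km)
C→D: 722.5 km  (cumulative 1867.5 km)
D→E: 256.8 km  (cumulative 2124.3 km)
E→F: 556.7 km  (cumulative 2681.0 km)
Cumulative distance at F ≈ 2681 km.

2681 km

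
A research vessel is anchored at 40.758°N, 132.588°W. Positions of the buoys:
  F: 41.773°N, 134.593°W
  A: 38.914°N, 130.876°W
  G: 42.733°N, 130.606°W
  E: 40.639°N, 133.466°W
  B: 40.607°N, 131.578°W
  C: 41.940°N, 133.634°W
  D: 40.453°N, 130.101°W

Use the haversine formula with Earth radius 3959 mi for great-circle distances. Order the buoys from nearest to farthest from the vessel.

Distance from the vessel at 40.758°N, 132.588°W to each:
E 40.639°N, 133.466°W: 46.7 mi
B 40.607°N, 131.578°W: 53.9 mi
C 41.940°N, 133.634°W: 98.1 mi
F 41.773°N, 134.593°W: 125.5 mi
D 40.453°N, 130.101°W: 132.2 mi
A 38.914°N, 130.876°W: 156.5 mi
G 42.733°N, 130.606°W: 170.5 mi

E, B, C, F, D, A, G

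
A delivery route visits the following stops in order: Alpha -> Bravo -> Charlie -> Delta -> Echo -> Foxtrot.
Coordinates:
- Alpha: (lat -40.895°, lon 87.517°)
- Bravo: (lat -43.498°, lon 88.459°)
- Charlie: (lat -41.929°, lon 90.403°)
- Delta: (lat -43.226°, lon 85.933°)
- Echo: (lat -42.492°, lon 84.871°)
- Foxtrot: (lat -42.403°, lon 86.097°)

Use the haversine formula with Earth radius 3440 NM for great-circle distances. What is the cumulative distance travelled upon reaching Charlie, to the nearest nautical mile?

Leg distances:
Alpha→Bravo: 161.8 NM  (cumulative 161.8 NM)
Bravo→Charlie: 127.4 NM  (cumulative 289.2 NM)
Cumulative distance at Charlie ≈ 289 NM.

289 NM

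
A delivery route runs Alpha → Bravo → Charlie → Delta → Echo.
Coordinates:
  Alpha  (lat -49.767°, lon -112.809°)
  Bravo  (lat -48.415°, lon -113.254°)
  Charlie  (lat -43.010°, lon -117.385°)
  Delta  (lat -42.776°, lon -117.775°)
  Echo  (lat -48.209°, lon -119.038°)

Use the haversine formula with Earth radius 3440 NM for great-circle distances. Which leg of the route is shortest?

Leg distances:
Alpha→Bravo: 83.0 NM
Bravo→Charlie: 367.7 NM
Charlie→Delta: 22.2 NM
Delta→Echo: 330.5 NM
The shortest leg is Charlie–Delta at 22.2 NM.

Charlie–Delta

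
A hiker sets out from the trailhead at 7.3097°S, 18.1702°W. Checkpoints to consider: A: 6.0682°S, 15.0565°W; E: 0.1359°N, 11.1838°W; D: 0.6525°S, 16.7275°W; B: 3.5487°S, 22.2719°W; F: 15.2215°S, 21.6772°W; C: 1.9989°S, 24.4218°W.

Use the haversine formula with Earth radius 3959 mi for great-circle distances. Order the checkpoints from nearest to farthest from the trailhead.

Distances from the trailhead:
A 6.0682°S, 15.0565°W: 230.3 mi
B 3.5487°S, 22.2719°W: 383.6 mi
D 0.6525°S, 16.7275°W: 470.6 mi
C 1.9989°S, 24.4218°W: 565.6 mi
F 15.2215°S, 21.6772°W: 596.0 mi
E 0.1359°N, 11.1838°W: 704.6 mi

A, B, D, C, F, E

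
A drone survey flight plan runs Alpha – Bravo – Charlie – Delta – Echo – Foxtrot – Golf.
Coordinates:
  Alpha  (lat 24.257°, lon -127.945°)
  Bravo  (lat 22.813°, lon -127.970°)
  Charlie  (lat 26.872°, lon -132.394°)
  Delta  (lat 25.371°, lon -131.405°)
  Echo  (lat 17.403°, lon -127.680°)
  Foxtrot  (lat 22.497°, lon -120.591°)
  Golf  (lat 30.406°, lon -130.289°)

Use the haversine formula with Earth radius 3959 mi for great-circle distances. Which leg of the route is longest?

Leg distances:
Alpha→Bravo: 99.8 mi
Bravo→Charlie: 394.4 mi
Charlie→Delta: 120.5 mi
Delta→Echo: 600.4 mi
Echo→Foxtrot: 579.4 mi
Foxtrot→Golf: 810.8 mi
The longest leg is Foxtrot–Golf at 810.8 mi.

Foxtrot–Golf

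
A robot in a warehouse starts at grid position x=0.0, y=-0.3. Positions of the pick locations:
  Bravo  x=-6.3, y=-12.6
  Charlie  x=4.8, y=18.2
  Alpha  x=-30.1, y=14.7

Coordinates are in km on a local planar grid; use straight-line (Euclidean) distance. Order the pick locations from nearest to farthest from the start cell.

Distances from the start cell:
Bravo x=-6.3, y=-12.6: 13.8 km
Charlie x=4.8, y=18.2: 19.1 km
Alpha x=-30.1, y=14.7: 33.6 km

Bravo, Charlie, Alpha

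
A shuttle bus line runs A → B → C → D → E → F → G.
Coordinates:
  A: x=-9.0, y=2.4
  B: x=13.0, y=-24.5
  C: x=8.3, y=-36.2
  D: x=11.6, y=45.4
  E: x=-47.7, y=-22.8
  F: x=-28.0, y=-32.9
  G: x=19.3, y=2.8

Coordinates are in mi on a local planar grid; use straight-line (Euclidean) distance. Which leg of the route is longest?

D–E

Leg distances:
A→B: 34.8 mi
B→C: 12.6 mi
C→D: 81.7 mi
D→E: 90.4 mi
E→F: 22.1 mi
F→G: 59.3 mi
The longest leg is D–E at 90.4 mi.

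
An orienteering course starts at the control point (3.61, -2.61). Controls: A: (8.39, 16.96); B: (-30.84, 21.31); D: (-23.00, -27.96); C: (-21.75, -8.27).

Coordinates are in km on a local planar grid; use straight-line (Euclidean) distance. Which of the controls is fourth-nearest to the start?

Distance to each, sorted:
A: 20.1 km
C: 26.0 km
D: 36.8 km
B: 41.9 km
The fourth-nearest is B at 41.9 km.

B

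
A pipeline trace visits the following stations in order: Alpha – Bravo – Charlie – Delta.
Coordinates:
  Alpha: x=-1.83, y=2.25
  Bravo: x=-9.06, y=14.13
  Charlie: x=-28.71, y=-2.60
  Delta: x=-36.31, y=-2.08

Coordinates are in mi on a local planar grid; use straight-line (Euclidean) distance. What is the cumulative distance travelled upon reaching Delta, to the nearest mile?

47 mi

Leg distances:
Alpha→Bravo: 13.9 mi  (cumulative 13.9 mi)
Bravo→Charlie: 25.8 mi  (cumulative 39.7 mi)
Charlie→Delta: 7.6 mi  (cumulative 47.3 mi)
Cumulative distance at Delta ≈ 47 mi.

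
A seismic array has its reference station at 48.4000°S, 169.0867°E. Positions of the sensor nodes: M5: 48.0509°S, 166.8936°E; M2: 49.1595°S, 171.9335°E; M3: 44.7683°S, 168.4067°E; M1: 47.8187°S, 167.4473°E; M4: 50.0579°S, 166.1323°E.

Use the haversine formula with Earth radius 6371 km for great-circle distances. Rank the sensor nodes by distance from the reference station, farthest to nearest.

Distance from the reference station at 48.4000°S, 169.0867°E to each:
M3 44.7683°S, 168.4067°E: 407.2 km
M4 50.0579°S, 166.1323°E: 282.8 km
M2 49.1595°S, 171.9335°E: 225.0 km
M5 48.0509°S, 166.8936°E: 167.0 km
M1 47.8187°S, 167.4473°E: 137.8 km

M3, M4, M2, M5, M1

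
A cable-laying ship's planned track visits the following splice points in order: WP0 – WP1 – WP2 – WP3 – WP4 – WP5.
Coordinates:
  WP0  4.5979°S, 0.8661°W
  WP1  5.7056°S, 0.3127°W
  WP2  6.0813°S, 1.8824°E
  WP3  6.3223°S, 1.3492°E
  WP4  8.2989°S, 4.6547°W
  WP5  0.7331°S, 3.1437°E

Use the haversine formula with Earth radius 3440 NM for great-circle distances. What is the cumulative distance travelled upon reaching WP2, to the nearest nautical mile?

207 NM

Leg distances:
WP0→WP1: 74.3 NM  (cumulative 74.3 NM)
WP1→WP2: 133.0 NM  (cumulative 207.3 NM)
Cumulative distance at WP2 ≈ 207 NM.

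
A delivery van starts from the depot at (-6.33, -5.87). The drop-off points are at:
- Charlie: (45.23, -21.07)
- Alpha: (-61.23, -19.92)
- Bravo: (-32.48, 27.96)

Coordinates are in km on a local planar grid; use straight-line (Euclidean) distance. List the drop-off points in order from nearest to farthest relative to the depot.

Bravo, Charlie, Alpha

Distance from the depot at (-6.33, -5.87) to each:
Bravo (-32.48, 27.96): 42.8 km
Charlie (45.23, -21.07): 53.8 km
Alpha (-61.23, -19.92): 56.7 km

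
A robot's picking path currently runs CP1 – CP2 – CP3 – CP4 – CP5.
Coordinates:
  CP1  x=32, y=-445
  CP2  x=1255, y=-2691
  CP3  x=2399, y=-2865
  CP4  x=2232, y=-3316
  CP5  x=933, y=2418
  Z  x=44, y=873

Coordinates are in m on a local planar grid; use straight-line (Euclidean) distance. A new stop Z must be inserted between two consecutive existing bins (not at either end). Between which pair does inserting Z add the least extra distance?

between CP4 and CP5

Added distance for inserting Z between each consecutive pair:
CP1–CP2: 2524.8 m
CP2–CP3: 7025.0 m
CP3–CP4: 8663.1 m
CP4–CP5: 629.2 m
Smallest added distance is 629.2 m, inserting between CP4 and CP5.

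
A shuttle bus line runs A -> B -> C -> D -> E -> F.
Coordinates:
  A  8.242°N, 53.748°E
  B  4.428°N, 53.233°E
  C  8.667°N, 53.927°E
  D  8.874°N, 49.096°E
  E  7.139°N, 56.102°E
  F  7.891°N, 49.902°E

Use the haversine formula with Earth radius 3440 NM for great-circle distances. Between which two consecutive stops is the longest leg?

Leg distances:
A→B: 231.0 NM
B→C: 257.8 NM
C→D: 286.9 NM
D→E: 429.3 NM
E→F: 371.8 NM
The longest leg is D–E at 429.3 NM.

D–E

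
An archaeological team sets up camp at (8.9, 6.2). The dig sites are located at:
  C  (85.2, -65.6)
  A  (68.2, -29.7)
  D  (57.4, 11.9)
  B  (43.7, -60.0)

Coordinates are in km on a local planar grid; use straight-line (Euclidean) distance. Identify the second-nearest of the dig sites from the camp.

Distance to each, sorted:
D: 48.8 km
A: 69.3 km
B: 74.8 km
C: 104.8 km
The second-nearest is A at 69.3 km.

A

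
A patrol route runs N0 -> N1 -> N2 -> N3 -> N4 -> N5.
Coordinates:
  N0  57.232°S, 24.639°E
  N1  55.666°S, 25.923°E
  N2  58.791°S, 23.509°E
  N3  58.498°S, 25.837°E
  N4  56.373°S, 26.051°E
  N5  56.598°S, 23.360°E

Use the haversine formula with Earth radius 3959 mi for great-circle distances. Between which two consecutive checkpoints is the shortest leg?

Leg distances:
N0→N1: 118.8 mi
N1→N2: 234.0 mi
N2→N3: 86.1 mi
N3→N4: 147.0 mi
N4→N5: 103.8 mi
The shortest leg is N2–N3 at 86.1 mi.

N2–N3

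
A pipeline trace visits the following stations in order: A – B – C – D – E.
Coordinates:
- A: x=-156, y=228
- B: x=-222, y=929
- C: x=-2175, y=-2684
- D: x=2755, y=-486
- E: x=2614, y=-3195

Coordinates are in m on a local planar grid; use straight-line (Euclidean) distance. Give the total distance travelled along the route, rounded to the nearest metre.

12922 m

Leg distances:
A→B: 704.1 m  (cumulative 704.1 m)
B→C: 4107.1 m  (cumulative 4811.2 m)
C→D: 5397.8 m  (cumulative 10209.0 m)
D→E: 2712.7 m  (cumulative 12921.6 m)
Total route length ≈ 12922 m.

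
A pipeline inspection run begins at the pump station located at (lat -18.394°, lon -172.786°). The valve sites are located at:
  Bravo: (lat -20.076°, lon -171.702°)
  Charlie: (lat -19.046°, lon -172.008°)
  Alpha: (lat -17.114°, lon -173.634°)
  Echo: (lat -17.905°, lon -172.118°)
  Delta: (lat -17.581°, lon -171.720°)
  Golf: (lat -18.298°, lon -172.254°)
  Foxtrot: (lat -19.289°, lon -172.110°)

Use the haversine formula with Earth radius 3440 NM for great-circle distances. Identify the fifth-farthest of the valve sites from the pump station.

Distances from the pump station ((lat -18.394°, lon -172.786°)):
Bravo: 118.2 NM
Alpha: 90.9 NM
Delta: 78.0 NM
Foxtrot: 66.1 NM
Charlie: 59.1 NM
Echo: 48.1 NM
Golf: 30.9 NM
The fifth-farthest is Charlie at 59.1 NM.

Charlie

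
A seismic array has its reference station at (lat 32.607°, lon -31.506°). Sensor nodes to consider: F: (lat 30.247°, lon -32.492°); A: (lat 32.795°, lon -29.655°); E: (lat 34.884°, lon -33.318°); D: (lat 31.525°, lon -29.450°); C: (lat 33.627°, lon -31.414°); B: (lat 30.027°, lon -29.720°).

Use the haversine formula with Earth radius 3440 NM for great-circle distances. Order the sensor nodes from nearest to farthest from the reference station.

C, A, D, F, E, B

Computing each great-circle distance from (lat 32.607°, lon -31.506°):
C (lat 33.627°, lon -31.414°): 61.4 NM
A (lat 32.795°, lon -29.655°): 94.2 NM
D (lat 31.525°, lon -29.450°): 123.1 NM
F (lat 30.247°, lon -32.492°): 150.4 NM
E (lat 34.884°, lon -33.318°): 163.9 NM
B (lat 30.027°, lon -29.720°): 180.0 NM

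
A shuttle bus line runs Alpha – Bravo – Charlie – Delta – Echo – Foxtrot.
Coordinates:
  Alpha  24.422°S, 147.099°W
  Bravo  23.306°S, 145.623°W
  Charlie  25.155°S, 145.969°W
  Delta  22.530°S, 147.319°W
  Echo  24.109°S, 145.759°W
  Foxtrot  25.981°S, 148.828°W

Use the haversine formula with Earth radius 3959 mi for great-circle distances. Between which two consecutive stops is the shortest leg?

Leg distances:
Alpha→Bravo: 121.0 mi
Bravo→Charlie: 129.6 mi
Charlie→Delta: 200.4 mi
Delta→Echo: 147.3 mi
Echo→Foxtrot: 231.6 mi
The shortest leg is Alpha–Bravo at 121.0 mi.

Alpha–Bravo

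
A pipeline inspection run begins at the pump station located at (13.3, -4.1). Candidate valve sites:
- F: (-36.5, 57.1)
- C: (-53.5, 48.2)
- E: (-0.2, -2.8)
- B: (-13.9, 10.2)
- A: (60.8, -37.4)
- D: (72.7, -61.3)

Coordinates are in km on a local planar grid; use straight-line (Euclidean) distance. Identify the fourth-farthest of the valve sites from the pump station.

A

Distances from the pump station ((13.3, -4.1)):
C: 84.8 km
D: 82.5 km
F: 78.9 km
A: 58.0 km
B: 30.7 km
E: 13.6 km
The fourth-farthest is A at 58.0 km.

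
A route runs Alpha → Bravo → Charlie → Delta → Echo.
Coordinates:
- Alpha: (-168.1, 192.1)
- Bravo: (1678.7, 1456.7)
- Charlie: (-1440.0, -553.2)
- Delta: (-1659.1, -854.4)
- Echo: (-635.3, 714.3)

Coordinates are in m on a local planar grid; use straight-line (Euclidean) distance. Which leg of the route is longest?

Bravo–Charlie

Leg distances:
Alpha→Bravo: 2238.3 m
Bravo→Charlie: 3710.3 m
Charlie→Delta: 372.5 m
Delta→Echo: 1873.2 m
The longest leg is Bravo–Charlie at 3710.3 m.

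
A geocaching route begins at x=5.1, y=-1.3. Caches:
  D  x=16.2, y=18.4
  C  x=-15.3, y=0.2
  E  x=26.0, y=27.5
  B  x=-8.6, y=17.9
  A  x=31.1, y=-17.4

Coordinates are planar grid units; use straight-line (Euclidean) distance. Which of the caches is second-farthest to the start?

A

Distance to each, sorted:
E: 35.6
A: 30.6
B: 23.6
D: 22.6
C: 20.5
The second-farthest is A at 30.6.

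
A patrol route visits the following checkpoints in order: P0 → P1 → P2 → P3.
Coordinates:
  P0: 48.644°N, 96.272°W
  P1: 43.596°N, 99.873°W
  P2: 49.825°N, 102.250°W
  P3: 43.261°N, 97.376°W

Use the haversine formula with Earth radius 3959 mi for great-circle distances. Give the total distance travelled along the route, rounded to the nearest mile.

Leg distances:
P0→P1: 389.0 mi  (cumulative 389.0 mi)
P1→P2: 444.8 mi  (cumulative 833.8 mi)
P2→P3: 509.0 mi  (cumulative 1342.9 mi)
Total route length ≈ 1343 mi.

1343 mi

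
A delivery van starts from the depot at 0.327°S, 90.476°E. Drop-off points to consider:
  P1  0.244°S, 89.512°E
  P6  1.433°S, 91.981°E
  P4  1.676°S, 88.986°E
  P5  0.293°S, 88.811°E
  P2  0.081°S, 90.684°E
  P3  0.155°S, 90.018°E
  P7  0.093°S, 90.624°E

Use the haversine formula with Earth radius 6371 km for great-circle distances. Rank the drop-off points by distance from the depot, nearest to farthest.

P7, P2, P3, P1, P5, P6, P4

Distances from the depot:
P7 0.093°S, 90.624°E: 30.8 km
P2 0.081°S, 90.684°E: 35.8 km
P3 0.155°S, 90.018°E: 54.4 km
P1 0.244°S, 89.512°E: 107.6 km
P5 0.293°S, 88.811°E: 185.2 km
P6 1.433°S, 91.981°E: 207.7 km
P4 1.676°S, 88.986°E: 223.5 km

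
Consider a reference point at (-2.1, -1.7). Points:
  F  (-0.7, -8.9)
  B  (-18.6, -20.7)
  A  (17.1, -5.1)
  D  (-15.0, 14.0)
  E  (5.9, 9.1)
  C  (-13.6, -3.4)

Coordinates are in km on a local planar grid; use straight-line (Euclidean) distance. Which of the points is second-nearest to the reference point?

C

Distance to each, sorted:
F: 7.3 km
C: 11.6 km
E: 13.4 km
A: 19.5 km
D: 20.3 km
B: 25.2 km
The second-nearest is C at 11.6 km.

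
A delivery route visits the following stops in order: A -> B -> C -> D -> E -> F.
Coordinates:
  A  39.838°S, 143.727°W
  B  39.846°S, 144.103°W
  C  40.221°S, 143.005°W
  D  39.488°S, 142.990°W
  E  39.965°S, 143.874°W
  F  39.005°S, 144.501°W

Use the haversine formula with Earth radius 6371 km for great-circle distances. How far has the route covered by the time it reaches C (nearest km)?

134 km

Leg distances:
A→B: 32.1 km  (cumulative 32.1 km)
B→C: 102.4 km  (cumulative 134.5 km)
Cumulative distance at C ≈ 134 km.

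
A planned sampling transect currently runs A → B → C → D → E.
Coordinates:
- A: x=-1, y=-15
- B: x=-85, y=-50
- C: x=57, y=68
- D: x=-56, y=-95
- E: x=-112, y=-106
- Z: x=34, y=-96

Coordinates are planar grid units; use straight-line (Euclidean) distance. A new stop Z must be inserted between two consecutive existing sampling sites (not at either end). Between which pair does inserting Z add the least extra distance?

Added distance for inserting Z between each consecutive pair:
A–B: 124.8
B–C: 108.6
C–D: 57.3
D–E: 179.3
Smallest added distance is 57.3, inserting between C and D.

between C and D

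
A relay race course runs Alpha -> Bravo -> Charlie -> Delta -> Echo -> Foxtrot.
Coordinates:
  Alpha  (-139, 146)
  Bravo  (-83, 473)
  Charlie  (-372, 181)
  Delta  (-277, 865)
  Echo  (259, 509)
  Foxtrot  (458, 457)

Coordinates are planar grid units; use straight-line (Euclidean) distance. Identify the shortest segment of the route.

Echo–Foxtrot

Leg distances:
Alpha→Bravo: 331.8
Bravo→Charlie: 410.8
Charlie→Delta: 690.6
Delta→Echo: 643.5
Echo→Foxtrot: 205.7
The shortest leg is Echo–Foxtrot at 205.7.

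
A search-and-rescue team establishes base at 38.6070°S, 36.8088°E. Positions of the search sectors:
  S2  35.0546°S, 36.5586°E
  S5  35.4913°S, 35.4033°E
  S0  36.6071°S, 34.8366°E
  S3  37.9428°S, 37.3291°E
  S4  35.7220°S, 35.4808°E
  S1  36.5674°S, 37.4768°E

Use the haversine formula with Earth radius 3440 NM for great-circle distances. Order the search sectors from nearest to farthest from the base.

Distances from the base:
S3 37.9428°S, 37.3291°E: 46.8 NM
S1 36.5674°S, 37.4768°E: 126.5 NM
S0 36.6071°S, 34.8366°E: 152.4 NM
S4 35.7220°S, 35.4808°E: 184.5 NM
S5 35.4913°S, 35.4033°E: 198.8 NM
S2 35.0546°S, 36.5586°E: 213.6 NM

S3, S1, S0, S4, S5, S2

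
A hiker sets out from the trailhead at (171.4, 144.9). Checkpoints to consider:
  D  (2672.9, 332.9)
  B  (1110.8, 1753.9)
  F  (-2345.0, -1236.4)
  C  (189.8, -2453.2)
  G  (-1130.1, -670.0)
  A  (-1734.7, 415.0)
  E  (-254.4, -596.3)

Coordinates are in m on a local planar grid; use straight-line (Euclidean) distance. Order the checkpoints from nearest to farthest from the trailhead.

Distances from the trailhead:
E (-254.4, -596.3): 854.8 m
G (-1130.1, -670.0): 1535.6 m
B (1110.8, 1753.9): 1863.2 m
A (-1734.7, 415.0): 1925.1 m
D (2672.9, 332.9): 2508.6 m
C (189.8, -2453.2): 2598.2 m
F (-2345.0, -1236.4): 2870.6 m

E, G, B, A, D, C, F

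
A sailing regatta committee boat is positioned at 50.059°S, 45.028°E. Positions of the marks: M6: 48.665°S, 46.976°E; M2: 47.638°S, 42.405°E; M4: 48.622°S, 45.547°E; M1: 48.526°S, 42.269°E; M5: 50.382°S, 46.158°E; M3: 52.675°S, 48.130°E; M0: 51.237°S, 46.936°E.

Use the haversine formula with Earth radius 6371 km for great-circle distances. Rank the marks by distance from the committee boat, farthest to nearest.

Computing each great-circle distance from 50.059°S, 45.028°E:
M3 52.675°S, 48.130°E: 361.9 km
M2 47.638°S, 42.405°E: 330.6 km
M1 48.526°S, 42.269°E: 262.8 km
M6 48.665°S, 46.976°E: 209.6 km
M0 51.237°S, 46.936°E: 187.8 km
M4 48.622°S, 45.547°E: 164.2 km
M5 50.382°S, 46.158°E: 88.1 km

M3, M2, M1, M6, M0, M4, M5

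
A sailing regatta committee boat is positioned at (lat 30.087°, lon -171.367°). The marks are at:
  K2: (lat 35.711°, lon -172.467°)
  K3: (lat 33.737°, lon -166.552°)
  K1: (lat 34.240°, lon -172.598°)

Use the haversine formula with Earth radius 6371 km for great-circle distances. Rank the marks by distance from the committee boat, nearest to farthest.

K1, K3, K2

Computing each great-circle distance from (lat 30.087°, lon -171.367°):
K1 (lat 34.240°, lon -172.598°): 476.1 km
K3 (lat 33.737°, lon -166.552°): 609.2 km
K2 (lat 35.711°, lon -172.467°): 633.7 km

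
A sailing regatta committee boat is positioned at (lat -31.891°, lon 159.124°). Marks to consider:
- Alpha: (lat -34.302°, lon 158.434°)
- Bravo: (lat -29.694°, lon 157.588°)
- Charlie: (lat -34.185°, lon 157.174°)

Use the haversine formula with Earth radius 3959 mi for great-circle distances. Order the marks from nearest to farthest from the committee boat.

Alpha, Bravo, Charlie

Distances from the committee boat:
Alpha (lat -34.302°, lon 158.434°): 171.3 mi
Bravo (lat -29.694°, lon 157.588°): 177.1 mi
Charlie (lat -34.185°, lon 157.174°): 194.6 mi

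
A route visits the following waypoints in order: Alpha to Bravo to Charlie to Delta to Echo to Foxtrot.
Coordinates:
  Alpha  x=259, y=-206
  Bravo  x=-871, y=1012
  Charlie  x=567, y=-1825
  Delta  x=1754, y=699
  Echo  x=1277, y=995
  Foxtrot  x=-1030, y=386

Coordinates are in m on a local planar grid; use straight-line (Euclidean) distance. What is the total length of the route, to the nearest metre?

10579 m

Leg distances:
Alpha→Bravo: 1661.5 m  (cumulative 1661.5 m)
Bravo→Charlie: 3180.6 m  (cumulative 4842.1 m)
Charlie→Delta: 2789.2 m  (cumulative 7631.3 m)
Delta→Echo: 561.4 m  (cumulative 8192.6 m)
Echo→Foxtrot: 2386.0 m  (cumulative 10578.7 m)
Total route length ≈ 10579 m.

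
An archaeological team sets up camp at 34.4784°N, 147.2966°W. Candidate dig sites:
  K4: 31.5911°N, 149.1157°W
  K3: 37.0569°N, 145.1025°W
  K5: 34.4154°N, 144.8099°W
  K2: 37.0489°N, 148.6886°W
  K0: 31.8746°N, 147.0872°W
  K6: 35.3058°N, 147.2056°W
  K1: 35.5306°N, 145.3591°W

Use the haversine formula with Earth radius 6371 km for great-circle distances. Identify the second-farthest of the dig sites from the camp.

Distances from the camp (34.4784°N, 147.2966°W):
K4: 363.1 km
K3: 348.4 km
K2: 312.2 km
K0: 290.2 km
K5: 228.1 km
K1: 211.7 km
K6: 92.4 km
The second-farthest is K3 at 348.4 km.

K3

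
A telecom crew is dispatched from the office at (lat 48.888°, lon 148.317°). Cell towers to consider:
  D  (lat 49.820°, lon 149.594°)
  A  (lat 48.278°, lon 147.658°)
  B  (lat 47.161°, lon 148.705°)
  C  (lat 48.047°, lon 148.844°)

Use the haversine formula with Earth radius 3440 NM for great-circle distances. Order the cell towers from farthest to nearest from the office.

B, D, C, A

Distances from the office:
B (lat 47.161°, lon 148.705°): 104.9 NM
D (lat 49.820°, lon 149.594°): 75.0 NM
C (lat 48.047°, lon 148.844°): 54.7 NM
A (lat 48.278°, lon 147.658°): 45.0 NM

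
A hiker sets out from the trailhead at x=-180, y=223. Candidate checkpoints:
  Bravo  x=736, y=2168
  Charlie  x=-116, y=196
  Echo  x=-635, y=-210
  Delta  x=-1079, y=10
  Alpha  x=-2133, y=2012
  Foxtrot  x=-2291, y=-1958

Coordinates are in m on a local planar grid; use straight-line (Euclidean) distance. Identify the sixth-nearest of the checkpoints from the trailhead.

Foxtrot

Distances from the trailhead (x=-180, y=223):
Charlie: 69.5 m
Echo: 628.1 m
Delta: 923.9 m
Bravo: 2149.9 m
Alpha: 2648.5 m
Foxtrot: 3035.3 m
The sixth-nearest is Foxtrot at 3035.3 m.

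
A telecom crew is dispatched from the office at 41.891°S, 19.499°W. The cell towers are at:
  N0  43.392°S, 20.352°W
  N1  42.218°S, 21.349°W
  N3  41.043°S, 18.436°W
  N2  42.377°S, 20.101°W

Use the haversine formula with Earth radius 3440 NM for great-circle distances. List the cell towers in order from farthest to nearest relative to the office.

Distance from the office at 41.891°S, 19.499°W to each:
N0 43.392°S, 20.352°W: 97.7 NM
N1 42.218°S, 21.349°W: 84.8 NM
N3 41.043°S, 18.436°W: 69.9 NM
N2 42.377°S, 20.101°W: 39.6 NM

N0, N1, N3, N2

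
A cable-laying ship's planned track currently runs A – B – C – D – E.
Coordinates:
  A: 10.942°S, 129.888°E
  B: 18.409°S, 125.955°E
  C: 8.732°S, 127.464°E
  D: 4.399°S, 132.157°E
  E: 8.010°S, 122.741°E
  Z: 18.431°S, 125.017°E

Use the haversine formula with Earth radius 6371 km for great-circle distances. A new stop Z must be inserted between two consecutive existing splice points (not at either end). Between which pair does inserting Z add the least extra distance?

Added distance for inserting Z between each consecutive pair:
A–B: 150.9 km
B–C: 121.0 km
C–D: 2145.3 km
D–E: 1811.7 km
Smallest added distance is 121.0 km, inserting between B and C.

between B and C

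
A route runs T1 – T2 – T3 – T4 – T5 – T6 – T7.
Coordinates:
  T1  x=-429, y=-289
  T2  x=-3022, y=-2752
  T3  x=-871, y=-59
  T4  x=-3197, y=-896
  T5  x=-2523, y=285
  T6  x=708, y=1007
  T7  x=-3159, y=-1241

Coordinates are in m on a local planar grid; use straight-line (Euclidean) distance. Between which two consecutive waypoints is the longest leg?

T6–T7

Leg distances:
T1→T2: 3576.3 m
T2→T3: 3446.6 m
T3→T4: 2472.0 m
T4→T5: 1359.8 m
T5→T6: 3310.7 m
T6→T7: 4472.9 m
The longest leg is T6–T7 at 4472.9 m.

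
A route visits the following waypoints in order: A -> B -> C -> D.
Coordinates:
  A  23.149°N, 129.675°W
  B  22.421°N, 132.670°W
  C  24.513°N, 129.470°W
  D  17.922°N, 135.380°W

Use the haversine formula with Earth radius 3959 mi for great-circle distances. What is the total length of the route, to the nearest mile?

Leg distances:
A→B: 197.3 mi  (cumulative 197.3 mi)
B→C: 249.0 mi  (cumulative 446.4 mi)
C→D: 593.4 mi  (cumulative 1039.7 mi)
Total route length ≈ 1040 mi.

1040 mi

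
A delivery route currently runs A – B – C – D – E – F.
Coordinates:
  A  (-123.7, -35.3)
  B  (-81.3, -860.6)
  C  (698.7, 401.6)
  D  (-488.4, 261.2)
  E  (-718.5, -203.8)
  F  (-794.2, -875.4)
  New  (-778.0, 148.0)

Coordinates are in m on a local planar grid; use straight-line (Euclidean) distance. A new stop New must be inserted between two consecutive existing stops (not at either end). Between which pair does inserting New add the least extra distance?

between D and E

Added distance for inserting New between each consecutive pair:
A–B: 1078.9 m
B–C: 1240.4 m
C–D: 613.9 m
D–E: 148.9 m
E–F: 704.5 m
Smallest added distance is 148.9 m, inserting between D and E.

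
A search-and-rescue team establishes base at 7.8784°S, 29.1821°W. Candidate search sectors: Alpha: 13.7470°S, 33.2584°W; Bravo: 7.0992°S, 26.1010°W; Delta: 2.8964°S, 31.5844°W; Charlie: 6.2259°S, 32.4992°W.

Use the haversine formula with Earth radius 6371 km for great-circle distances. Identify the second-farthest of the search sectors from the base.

Distance to each, sorted:
Alpha: 789.8 km
Delta: 614.5 km
Charlie: 409.6 km
Bravo: 350.6 km
The second-farthest is Delta at 614.5 km.

Delta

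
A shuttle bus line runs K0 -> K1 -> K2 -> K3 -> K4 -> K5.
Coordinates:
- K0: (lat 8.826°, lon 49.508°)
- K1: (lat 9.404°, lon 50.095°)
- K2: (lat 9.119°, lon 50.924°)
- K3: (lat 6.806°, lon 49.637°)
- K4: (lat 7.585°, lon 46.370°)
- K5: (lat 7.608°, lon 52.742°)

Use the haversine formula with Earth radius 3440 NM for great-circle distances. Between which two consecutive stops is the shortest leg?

Leg distances:
K0→K1: 49.1 NM
K1→K2: 52.0 NM
K2→K3: 158.6 NM
K3→K4: 200.1 NM
K4→K5: 379.2 NM
The shortest leg is K0–K1 at 49.1 NM.

K0–K1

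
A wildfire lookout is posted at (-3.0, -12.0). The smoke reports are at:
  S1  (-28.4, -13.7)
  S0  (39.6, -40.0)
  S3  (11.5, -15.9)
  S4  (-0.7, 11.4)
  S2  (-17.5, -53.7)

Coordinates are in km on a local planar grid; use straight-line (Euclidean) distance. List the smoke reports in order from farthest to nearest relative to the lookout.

Computing each straight-line distance from (-3.0, -12.0):
S0 (39.6, -40.0): 51.0 km
S2 (-17.5, -53.7): 44.1 km
S1 (-28.4, -13.7): 25.5 km
S4 (-0.7, 11.4): 23.5 km
S3 (11.5, -15.9): 15.0 km

S0, S2, S1, S4, S3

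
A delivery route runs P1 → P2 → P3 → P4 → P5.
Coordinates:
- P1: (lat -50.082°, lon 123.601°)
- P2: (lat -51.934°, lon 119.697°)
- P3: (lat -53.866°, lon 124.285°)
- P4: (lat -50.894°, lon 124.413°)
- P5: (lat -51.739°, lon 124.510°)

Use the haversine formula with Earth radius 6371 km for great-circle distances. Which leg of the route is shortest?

Leg distances:
P1→P2: 342.0 km
P2→P3: 375.2 km
P3→P4: 330.6 km
P4→P5: 94.2 km
The shortest leg is P4–P5 at 94.2 km.

P4–P5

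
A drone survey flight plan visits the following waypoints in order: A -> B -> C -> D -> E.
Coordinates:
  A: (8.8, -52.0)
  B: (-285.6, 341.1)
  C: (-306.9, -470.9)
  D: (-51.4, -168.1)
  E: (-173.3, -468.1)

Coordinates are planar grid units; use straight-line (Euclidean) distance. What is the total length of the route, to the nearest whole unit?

Leg distances:
A→B: 491.1  (cumulative 491.1)
B→C: 812.3  (cumulative 1303.4)
C→D: 396.2  (cumulative 1699.6)
D→E: 323.8  (cumulative 2023.4)
Total route length ≈ 2023.

2023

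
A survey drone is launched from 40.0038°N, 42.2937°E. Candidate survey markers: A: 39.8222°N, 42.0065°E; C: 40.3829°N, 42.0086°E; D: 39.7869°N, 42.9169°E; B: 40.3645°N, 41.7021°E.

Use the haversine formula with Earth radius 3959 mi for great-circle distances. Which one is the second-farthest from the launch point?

D

Distance to each, sorted:
B: 40.0 mi
D: 36.3 mi
C: 30.2 mi
A: 19.7 mi
The second-farthest is D at 36.3 mi.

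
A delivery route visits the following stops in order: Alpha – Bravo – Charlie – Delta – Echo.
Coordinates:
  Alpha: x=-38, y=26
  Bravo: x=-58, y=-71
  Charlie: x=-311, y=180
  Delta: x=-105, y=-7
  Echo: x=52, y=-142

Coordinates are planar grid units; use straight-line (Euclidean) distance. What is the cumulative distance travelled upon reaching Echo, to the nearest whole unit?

Leg distances:
Alpha→Bravo: 99.0  (cumulative 99.0)
Bravo→Charlie: 356.4  (cumulative 455.4)
Charlie→Delta: 278.2  (cumulative 733.6)
Delta→Echo: 207.1  (cumulative 940.7)
Cumulative distance at Echo ≈ 941.

941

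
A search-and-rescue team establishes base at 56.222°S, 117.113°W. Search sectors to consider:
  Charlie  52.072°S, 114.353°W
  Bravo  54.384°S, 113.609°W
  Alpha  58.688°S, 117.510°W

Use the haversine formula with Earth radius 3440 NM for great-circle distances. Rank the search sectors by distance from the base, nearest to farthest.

Computing each great-circle distance from 56.222°S, 117.113°W:
Alpha 58.688°S, 117.510°W: 148.6 NM
Bravo 54.384°S, 113.609°W: 162.8 NM
Charlie 52.072°S, 114.353°W: 267.3 NM

Alpha, Bravo, Charlie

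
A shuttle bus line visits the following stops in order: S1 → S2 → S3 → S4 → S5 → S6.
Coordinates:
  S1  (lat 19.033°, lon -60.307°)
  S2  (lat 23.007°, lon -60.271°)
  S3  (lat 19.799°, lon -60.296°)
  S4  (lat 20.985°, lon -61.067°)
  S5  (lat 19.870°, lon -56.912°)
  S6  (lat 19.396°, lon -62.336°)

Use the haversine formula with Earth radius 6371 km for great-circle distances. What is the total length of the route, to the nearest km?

Leg distances:
S1→S2: 441.9 km  (cumulative 441.9 km)
S2→S3: 356.7 km  (cumulative 798.6 km)
S3→S4: 154.4 km  (cumulative 953.1 km)
S4→S5: 450.3 km  (cumulative 1403.4 km)
S5→S6: 570.5 km  (cumulative 1973.9 km)
Total route length ≈ 1974 km.

1974 km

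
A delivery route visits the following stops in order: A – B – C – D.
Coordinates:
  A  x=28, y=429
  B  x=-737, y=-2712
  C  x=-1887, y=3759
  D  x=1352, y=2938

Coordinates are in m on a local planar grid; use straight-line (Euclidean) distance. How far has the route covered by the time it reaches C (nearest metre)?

Leg distances:
A→B: 3232.8 m  (cumulative 3232.8 m)
B→C: 6572.4 m  (cumulative 9805.2 m)
Cumulative distance at C ≈ 9805 m.

9805 m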